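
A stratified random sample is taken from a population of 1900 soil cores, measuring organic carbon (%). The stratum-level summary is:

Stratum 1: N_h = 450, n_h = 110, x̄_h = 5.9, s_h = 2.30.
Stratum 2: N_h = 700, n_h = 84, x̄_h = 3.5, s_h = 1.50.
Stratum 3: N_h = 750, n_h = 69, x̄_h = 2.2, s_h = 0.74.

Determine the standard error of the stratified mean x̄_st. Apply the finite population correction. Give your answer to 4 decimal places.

V̂(x̄_st) = Σ W_h² (1 − n_h/N_h) s_h²/n_h, with W_h = N_h/N and N = 1900:
  stratum 1: (450/1900)²·(1 − 110/450)·2.30²/110 = 0.0020382
  stratum 2: (700/1900)²·(1 − 84/700)·1.50²/84 = 0.00319945
  stratum 3: (750/1900)²·(1 − 69/750)·0.74²/69 = 0.00112283
V̂(x̄_st) = 0.00636048
SE(x̄_st) = √0.00636048 = 0.0797526

SE(x̄_st) ≈ 0.0798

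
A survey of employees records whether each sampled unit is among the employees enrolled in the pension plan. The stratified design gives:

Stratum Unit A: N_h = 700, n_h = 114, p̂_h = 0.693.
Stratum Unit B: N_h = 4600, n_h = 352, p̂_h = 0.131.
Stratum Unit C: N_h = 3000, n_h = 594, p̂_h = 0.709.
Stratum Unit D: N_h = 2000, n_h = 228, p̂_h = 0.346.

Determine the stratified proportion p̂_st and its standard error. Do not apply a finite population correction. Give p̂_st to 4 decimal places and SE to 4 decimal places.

N = 10300; stratum weights W_h = N_h/N.
p̂_st = Σ W_h p̂_h = (700·0.693 + 4600·0.131 + 3000·0.709 + 2000·0.346)/10300 = 0.37929
V̂(p̂_st) = Σ W_h² p̂_h(1−p̂_h)/(n_h−1):
  stratum Unit A: (700/10300)²·0.693·0.307/113 = 8.69591e-06
  stratum Unit B: (4600/10300)²·0.131·0.869/351 = 6.46882e-05
  stratum Unit C: (3000/10300)²·0.709·0.291/593 = 2.95157e-05
  stratum Unit D: (2000/10300)²·0.346·0.654/227 = 3.75849e-05
V̂(p̂_st) = 0.000140485; SE = √V̂ = 0.0118526

p̂_st ≈ 0.3793, SE ≈ 0.0119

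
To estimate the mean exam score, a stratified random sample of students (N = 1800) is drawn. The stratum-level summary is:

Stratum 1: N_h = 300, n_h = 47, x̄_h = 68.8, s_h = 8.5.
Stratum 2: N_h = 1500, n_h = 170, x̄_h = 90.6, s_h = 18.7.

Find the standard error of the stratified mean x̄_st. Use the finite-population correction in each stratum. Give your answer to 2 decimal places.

SE(x̄_st) ≈ 1.14

V̂(x̄_st) = Σ W_h² (1 − n_h/N_h) s_h²/n_h, with W_h = N_h/N and N = 1800:
  stratum 1: (300/1800)²·(1 − 47/300)·8.5²/47 = 0.0360111
  stratum 2: (1500/1800)²·(1 − 170/1500)·18.7²/170 = 1.26658
V̂(x̄_st) = 1.30259
SE(x̄_st) = √1.30259 = 1.14131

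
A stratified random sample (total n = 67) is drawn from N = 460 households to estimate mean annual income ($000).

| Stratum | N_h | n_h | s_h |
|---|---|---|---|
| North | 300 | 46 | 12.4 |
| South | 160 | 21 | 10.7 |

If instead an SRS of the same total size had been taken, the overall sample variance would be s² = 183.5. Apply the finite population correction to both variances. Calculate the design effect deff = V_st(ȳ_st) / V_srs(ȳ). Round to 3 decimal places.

V̂(ȳ_st) = Σ W_h² (1 − n_h/N_h) s_h²/n_h, with W_h = N_h/N and N = 460:
  stratum North: (300/460)²·(1 − 46/300)·12.4²/46 = 1.20372
  stratum South: (160/460)²·(1 − 21/160)·10.7²/21 = 0.573017
V_st = 1.77674
V_srs = (1 − 67/460)·183.5/67 = 2.33989
deff = V_st / V_srs = 1.77674/2.33989 = 0.7593

deff ≈ 0.759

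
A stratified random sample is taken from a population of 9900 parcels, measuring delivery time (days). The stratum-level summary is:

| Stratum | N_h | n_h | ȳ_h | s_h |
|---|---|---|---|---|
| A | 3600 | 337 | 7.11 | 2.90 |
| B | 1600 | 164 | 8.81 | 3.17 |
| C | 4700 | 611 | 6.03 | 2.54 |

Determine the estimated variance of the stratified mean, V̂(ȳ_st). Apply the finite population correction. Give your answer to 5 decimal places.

V̂(ȳ_st) ≈ 0.00650

V̂(ȳ_st) = Σ W_h² (1 − n_h/N_h) s_h²/n_h, with W_h = N_h/N and N = 9900:
  stratum A: (3600/9900)²·(1 − 337/3600)·2.90²/337 = 0.00299099
  stratum B: (1600/9900)²·(1 − 164/1600)·3.17²/164 = 0.00143641
  stratum C: (4700/9900)²·(1 − 611/4700)·2.54²/611 = 0.00207048
V̂(ȳ_st) = 0.00649788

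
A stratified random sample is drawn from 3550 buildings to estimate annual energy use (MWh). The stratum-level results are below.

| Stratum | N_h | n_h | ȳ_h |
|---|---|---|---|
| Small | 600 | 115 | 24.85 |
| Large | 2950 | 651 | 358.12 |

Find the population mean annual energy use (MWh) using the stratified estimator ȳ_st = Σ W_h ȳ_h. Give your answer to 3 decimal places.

ȳ_st ≈ 301.793

N = Σ N_h = 3550. Stratum weights W_h = N_h/N.
ȳ_st = (600·24.85 + 2950·358.12) / 3550 = 301.79268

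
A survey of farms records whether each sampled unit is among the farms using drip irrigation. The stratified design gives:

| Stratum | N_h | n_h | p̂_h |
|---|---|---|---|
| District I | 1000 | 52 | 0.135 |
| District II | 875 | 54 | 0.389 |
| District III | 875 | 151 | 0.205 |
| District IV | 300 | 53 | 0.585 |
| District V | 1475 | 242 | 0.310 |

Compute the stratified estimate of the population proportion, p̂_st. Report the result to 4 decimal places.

N = 4525; stratum weights W_h = N_h/N.
p̂_st = Σ W_h p̂_h = (1000·0.135 + 875·0.389 + 875·0.205 + 300·0.585 + 1475·0.310)/4525 = 0.28453

p̂_st ≈ 0.2845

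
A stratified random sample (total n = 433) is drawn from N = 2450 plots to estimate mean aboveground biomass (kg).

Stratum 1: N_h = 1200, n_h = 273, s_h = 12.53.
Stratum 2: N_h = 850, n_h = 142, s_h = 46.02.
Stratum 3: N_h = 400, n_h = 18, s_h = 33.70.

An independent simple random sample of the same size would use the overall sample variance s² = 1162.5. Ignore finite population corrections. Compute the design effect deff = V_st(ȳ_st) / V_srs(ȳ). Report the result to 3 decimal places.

V̂(ȳ_st) = Σ W_h² s_h²/n_h, with W_h = N_h/N and N = 2450:
  stratum 1: (1200/2450)²·12.53²/273 = 0.137965
  stratum 2: (850/2450)²·46.02²/142 = 1.79519
  stratum 3: (400/2450)²·33.70²/18 = 1.6818
V_st = 3.61496
V_srs = s²/n = 1162.5/433 = 2.68476
deff = V_st / V_srs = 3.61496/2.68476 = 1.3465

deff ≈ 1.346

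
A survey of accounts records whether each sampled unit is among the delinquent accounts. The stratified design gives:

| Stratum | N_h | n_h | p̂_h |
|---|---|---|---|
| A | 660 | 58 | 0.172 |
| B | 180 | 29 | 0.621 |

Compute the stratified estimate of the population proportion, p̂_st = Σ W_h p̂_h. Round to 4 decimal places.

N = 840; stratum weights W_h = N_h/N.
p̂_st = Σ W_h p̂_h = (660·0.172 + 180·0.621)/840 = 0.26821

p̂_st ≈ 0.2682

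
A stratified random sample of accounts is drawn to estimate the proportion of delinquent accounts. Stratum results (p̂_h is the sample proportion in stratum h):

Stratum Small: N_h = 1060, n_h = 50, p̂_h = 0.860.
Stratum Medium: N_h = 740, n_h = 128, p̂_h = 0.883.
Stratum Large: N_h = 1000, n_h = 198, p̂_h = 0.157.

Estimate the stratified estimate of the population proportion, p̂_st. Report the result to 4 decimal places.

N = 2800; stratum weights W_h = N_h/N.
p̂_st = Σ W_h p̂_h = (1060·0.860 + 740·0.883 + 1000·0.157)/2800 = 0.61501

p̂_st ≈ 0.6150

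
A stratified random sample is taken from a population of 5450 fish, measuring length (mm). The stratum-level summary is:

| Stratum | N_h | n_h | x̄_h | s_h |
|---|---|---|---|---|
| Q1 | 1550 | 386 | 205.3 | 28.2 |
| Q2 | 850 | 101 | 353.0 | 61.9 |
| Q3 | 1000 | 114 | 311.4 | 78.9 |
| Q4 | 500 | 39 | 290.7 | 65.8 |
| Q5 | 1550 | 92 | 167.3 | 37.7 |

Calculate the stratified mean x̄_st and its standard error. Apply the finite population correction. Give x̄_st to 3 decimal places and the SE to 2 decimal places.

x̄_st ≈ 244.831, SE ≈ 2.15

x̄_st = Σ W_h x̄_h = (1550·205.3 + 850·353.0 + 1000·311.4 + 500·290.7 + 1550·167.3)/5450 = 244.83119
V̂(x̄_st) = Σ W_h² (1 − n_h/N_h) s_h²/n_h, with W_h = N_h/N and N = 5450:
  stratum Q1: (1550/5450)²·(1 − 386/1550)·28.2²/386 = 0.125142
  stratum Q2: (850/5450)²·(1 − 101/850)·61.9²/101 = 0.813144
  stratum Q3: (1000/5450)²·(1 − 114/1000)·78.9²/114 = 1.62888
  stratum Q4: (500/5450)²·(1 − 39/500)·65.8²/39 = 0.861519
  stratum Q5: (1550/5450)²·(1 − 92/1550)·37.7²/92 = 1.17541
V̂(x̄_st) = 4.6041
SE(x̄_st) = √4.6041 = 2.14572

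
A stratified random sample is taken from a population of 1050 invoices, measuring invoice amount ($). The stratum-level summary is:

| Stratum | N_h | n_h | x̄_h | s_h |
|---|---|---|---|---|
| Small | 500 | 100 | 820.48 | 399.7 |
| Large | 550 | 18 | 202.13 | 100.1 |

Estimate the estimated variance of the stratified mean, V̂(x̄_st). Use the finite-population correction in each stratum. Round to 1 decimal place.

V̂(x̄_st) = Σ W_h² (1 − n_h/N_h) s_h²/n_h, with W_h = N_h/N and N = 1050:
  stratum Small: (500/1050)²·(1 − 100/500)·399.7²/100 = 289.814
  stratum Large: (550/1050)²·(1 − 18/550)·100.1²/18 = 147.738
V̂(x̄_st) = 437.552

V̂(x̄_st) ≈ 437.6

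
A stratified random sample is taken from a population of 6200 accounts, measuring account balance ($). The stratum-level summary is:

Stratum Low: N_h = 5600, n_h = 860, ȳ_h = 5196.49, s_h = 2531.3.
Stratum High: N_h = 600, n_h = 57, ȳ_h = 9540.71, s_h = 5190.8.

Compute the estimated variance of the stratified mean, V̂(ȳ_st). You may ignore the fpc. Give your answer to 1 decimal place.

V̂(ȳ_st) = Σ W_h² s_h²/n_h, with W_h = N_h/N and N = 6200:
  stratum Low: (5600/6200)²·2531.3²/860 = 6078.29
  stratum High: (600/6200)²·5190.8²/57 = 4427.03
V̂(ȳ_st) = 10505.3

V̂(ȳ_st) ≈ 10505.3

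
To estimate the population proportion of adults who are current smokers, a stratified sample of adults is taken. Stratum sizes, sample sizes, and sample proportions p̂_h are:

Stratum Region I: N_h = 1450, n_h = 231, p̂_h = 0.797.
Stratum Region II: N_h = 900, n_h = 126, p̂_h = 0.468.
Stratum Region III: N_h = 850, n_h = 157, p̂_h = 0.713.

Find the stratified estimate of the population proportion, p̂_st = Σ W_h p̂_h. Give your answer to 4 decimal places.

p̂_st ≈ 0.6822

N = 3200; stratum weights W_h = N_h/N.
p̂_st = Σ W_h p̂_h = (1450·0.797 + 900·0.468 + 850·0.713)/3200 = 0.68216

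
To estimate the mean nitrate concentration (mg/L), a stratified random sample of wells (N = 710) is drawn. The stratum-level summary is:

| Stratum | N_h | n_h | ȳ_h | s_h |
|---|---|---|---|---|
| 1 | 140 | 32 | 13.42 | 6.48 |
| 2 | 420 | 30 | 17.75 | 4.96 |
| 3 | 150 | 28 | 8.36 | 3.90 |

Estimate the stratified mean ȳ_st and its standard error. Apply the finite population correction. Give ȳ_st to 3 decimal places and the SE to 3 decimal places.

ȳ_st = Σ W_h ȳ_h = (140·13.42 + 420·17.75 + 150·8.36)/710 = 14.91239
V̂(ȳ_st) = Σ W_h² (1 − n_h/N_h) s_h²/n_h, with W_h = N_h/N and N = 710:
  stratum 1: (140/710)²·(1 − 32/140)·6.48²/32 = 0.0393582
  stratum 2: (420/710)²·(1 − 30/420)·4.96²/30 = 0.266464
  stratum 3: (150/710)²·(1 − 28/150)·3.90²/28 = 0.0197199
V̂(ȳ_st) = 0.325543
SE(ȳ_st) = √0.325543 = 0.570563

ȳ_st ≈ 14.912, SE ≈ 0.571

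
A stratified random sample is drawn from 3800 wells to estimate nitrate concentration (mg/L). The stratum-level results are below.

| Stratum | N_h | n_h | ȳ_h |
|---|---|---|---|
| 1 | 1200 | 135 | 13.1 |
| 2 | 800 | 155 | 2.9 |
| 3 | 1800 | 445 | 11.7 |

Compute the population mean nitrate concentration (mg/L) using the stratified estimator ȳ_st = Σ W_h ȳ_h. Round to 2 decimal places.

N = Σ N_h = 3800. Stratum weights W_h = N_h/N.
ȳ_st = (1200·13.1 + 800·2.9 + 1800·11.7) / 3800 = 10.2895

ȳ_st ≈ 10.29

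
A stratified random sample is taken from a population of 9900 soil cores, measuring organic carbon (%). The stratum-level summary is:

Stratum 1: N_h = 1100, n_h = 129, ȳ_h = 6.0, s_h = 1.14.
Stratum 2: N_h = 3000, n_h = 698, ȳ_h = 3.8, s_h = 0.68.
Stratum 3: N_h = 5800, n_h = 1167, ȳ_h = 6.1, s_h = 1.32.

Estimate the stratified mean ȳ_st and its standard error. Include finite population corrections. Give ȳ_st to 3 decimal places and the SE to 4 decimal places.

ȳ_st ≈ 5.392, SE ≈ 0.0238

ȳ_st = Σ W_h ȳ_h = (1100·6.0 + 3000·3.8 + 5800·6.1)/9900 = 5.39192
V̂(ȳ_st) = Σ W_h² (1 − n_h/N_h) s_h²/n_h, with W_h = N_h/N and N = 9900:
  stratum 1: (1100/9900)²·(1 − 129/1100)·1.14²/129 = 0.00010979
  stratum 2: (3000/9900)²·(1 − 698/3000)·0.68²/698 = 4.66787e-05
  stratum 3: (5800/9900)²·(1 − 1167/5800)·1.32²/1167 = 0.000409352
V̂(ȳ_st) = 0.00056582
SE(ȳ_st) = √0.00056582 = 0.023787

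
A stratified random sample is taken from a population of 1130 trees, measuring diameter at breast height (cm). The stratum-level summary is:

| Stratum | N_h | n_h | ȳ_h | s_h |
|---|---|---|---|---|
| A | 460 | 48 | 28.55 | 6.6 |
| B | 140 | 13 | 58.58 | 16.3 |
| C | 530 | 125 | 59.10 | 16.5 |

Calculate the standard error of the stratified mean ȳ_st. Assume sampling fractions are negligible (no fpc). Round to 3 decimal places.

V̂(ȳ_st) = Σ W_h² s_h²/n_h, with W_h = N_h/N and N = 1130:
  stratum A: (460/1130)²·6.6²/48 = 0.150385
  stratum B: (140/1130)²·16.3²/13 = 0.313712
  stratum C: (530/1130)²·16.5²/125 = 0.479129
V̂(ȳ_st) = 0.943227
SE(ȳ_st) = √0.943227 = 0.971199

SE(ȳ_st) ≈ 0.971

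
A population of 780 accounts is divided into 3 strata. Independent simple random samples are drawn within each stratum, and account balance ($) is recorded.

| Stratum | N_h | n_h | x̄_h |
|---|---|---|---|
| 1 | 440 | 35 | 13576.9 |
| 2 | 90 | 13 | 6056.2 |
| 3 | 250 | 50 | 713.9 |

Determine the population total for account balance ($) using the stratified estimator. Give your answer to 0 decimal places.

τ̂_st = Σ N_h x̄_h = 440·13576.9 + 90·6056.2 + 250·713.9 = 6697369

τ̂_st ≈ 6697369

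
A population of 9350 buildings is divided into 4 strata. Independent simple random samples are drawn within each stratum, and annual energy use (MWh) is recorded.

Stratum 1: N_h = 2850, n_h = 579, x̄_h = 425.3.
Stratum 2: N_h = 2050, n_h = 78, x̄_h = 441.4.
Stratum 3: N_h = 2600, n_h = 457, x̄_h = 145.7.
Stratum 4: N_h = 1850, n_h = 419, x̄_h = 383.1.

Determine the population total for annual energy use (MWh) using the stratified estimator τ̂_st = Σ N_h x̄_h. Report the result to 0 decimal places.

τ̂_st ≈ 3204530

τ̂_st = Σ N_h x̄_h = 2850·425.3 + 2050·441.4 + 2600·145.7 + 1850·383.1 = 3204530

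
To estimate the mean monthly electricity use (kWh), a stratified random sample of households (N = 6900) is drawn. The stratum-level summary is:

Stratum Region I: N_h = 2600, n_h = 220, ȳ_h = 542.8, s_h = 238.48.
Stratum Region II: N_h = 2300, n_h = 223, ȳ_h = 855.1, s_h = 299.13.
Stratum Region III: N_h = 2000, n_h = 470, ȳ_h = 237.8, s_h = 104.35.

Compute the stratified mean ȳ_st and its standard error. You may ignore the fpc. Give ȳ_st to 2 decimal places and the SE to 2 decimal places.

ȳ_st = Σ W_h ȳ_h = (2600·542.8 + 2300·855.1 + 2000·237.8)/6900 = 558.49420
V̂(ȳ_st) = Σ W_h² s_h²/n_h, with W_h = N_h/N and N = 6900:
  stratum Region I: (2600/6900)²·238.48²/220 = 36.7054
  stratum Region II: (2300/6900)²·299.13²/223 = 44.5833
  stratum Region III: (2000/6900)²·104.35²/470 = 1.94648
V̂(ȳ_st) = 83.2352
SE(ȳ_st) = √83.2352 = 9.12333

ȳ_st ≈ 558.49, SE ≈ 9.12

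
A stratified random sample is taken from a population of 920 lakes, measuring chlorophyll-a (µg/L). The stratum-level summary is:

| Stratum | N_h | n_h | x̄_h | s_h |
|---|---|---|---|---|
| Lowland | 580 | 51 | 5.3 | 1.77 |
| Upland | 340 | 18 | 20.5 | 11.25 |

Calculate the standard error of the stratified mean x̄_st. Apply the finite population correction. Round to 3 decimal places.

V̂(x̄_st) = Σ W_h² (1 − n_h/N_h) s_h²/n_h, with W_h = N_h/N and N = 920:
  stratum Lowland: (580/920)²·(1 − 51/580)·1.77²/51 = 0.0222682
  stratum Upland: (340/920)²·(1 − 18/340)·11.25²/18 = 0.909477
V̂(x̄_st) = 0.931745
SE(x̄_st) = √0.931745 = 0.965269

SE(x̄_st) ≈ 0.965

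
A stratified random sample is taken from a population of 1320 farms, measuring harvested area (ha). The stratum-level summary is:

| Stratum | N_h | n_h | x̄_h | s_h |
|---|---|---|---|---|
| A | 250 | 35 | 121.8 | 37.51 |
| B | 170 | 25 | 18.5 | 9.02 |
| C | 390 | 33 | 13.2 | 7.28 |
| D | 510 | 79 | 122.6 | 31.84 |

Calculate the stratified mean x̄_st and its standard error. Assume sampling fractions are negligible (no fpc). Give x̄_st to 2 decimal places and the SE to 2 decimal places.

x̄_st = Σ W_h x̄_h = (250·121.8 + 170·18.5 + 390·13.2 + 510·122.6)/1320 = 76.71894
V̂(x̄_st) = Σ W_h² s_h²/n_h, with W_h = N_h/N and N = 1320:
  stratum A: (250/1320)²·37.51²/35 = 1.44198
  stratum B: (170/1320)²·9.02²/25 = 0.0539788
  stratum C: (390/1320)²·7.28²/33 = 0.140194
  stratum D: (510/1320)²·31.84²/79 = 1.91563
V̂(x̄_st) = 3.55178
SE(x̄_st) = √3.55178 = 1.88462

x̄_st ≈ 76.72, SE ≈ 1.88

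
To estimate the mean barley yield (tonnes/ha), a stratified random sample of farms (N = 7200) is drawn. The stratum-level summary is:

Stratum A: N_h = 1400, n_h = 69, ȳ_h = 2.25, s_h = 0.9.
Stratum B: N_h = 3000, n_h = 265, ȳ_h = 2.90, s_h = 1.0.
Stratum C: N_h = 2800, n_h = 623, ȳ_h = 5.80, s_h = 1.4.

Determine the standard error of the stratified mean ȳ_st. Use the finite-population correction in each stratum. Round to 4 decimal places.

SE(ȳ_st) ≈ 0.0373

V̂(ȳ_st) = Σ W_h² (1 − n_h/N_h) s_h²/n_h, with W_h = N_h/N and N = 7200:
  stratum A: (1400/7200)²·(1 − 69/1400)·0.9²/69 = 0.000421966
  stratum B: (3000/7200)²·(1 − 265/3000)·1.0²/265 = 0.000597266
  stratum C: (2800/7200)²·(1 − 623/2800)·1.4²/623 = 0.00036993
V̂(ȳ_st) = 0.00138916
SE(ȳ_st) = √0.00138916 = 0.0372715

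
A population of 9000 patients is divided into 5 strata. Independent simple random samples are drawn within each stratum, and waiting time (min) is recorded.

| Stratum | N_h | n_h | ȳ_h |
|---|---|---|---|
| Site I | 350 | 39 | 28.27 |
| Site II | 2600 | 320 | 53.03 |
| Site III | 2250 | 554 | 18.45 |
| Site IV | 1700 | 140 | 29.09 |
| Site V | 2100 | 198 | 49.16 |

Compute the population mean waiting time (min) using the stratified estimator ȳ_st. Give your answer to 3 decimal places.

N = Σ N_h = 9000. Stratum weights W_h = N_h/N.
ȳ_st = (350·28.27 + 2600·53.03 + 2250·18.45 + 1700·29.09 + 2100·49.16) / 9000 = 37.99711

ȳ_st ≈ 37.997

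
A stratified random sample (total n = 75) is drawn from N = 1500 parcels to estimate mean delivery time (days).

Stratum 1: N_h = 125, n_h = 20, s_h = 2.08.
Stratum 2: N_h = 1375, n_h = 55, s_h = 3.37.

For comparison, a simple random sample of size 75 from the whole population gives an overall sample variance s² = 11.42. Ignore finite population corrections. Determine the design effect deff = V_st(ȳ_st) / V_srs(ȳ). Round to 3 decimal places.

V̂(ȳ_st) = Σ W_h² s_h²/n_h, with W_h = N_h/N and N = 1500:
  stratum 1: (125/1500)²·2.08²/20 = 0.00150222
  stratum 2: (1375/1500)²·3.37²/55 = 0.173508
V_st = 0.17501
V_srs = s²/n = 11.42/75 = 0.152267
deff = V_st / V_srs = 0.17501/0.152267 = 1.1494

deff ≈ 1.149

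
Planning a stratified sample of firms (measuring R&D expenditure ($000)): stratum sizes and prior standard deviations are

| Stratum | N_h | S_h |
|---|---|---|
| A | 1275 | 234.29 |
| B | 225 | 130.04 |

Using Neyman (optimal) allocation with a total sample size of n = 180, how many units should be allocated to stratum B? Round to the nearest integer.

16

Neyman allocation: n_h = n · N_h S_h / Σ N_i S_i, with n = 180.
  stratum A: N_h·S_h = 1275·234.29 = 298719.75
  stratum B: N_h·S_h = 225·130.04 = 29259.00
Σ N_h S_h = 327978.75
n for stratum B = 180·29259.00/327978.75 = 16.058 → 16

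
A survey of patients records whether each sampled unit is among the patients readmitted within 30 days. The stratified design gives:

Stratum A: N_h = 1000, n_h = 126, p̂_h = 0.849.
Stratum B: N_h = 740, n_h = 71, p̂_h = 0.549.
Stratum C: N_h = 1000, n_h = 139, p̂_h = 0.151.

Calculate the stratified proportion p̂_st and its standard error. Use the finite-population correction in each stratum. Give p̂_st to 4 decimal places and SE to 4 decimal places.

N = 2740; stratum weights W_h = N_h/N.
p̂_st = Σ W_h p̂_h = (1000·0.849 + 740·0.549 + 1000·0.151)/2740 = 0.51323
V̂(p̂_st) = Σ W_h² (1 − n_h/N_h) p̂_h(1−p̂_h)/(n_h−1):
  stratum A: (1000/2740)²·(1 − 126/1000)·0.849·0.151/125 = 0.000119395
  stratum B: (740/2740)²·(1 − 71/740)·0.549·0.451/70 = 0.000233242
  stratum C: (1000/2740)²·(1 − 139/1000)·0.151·0.849/138 = 0.000106539
V̂(p̂_st) = 0.000459176; SE = √V̂ = 0.0214284

p̂_st ≈ 0.5132, SE ≈ 0.0214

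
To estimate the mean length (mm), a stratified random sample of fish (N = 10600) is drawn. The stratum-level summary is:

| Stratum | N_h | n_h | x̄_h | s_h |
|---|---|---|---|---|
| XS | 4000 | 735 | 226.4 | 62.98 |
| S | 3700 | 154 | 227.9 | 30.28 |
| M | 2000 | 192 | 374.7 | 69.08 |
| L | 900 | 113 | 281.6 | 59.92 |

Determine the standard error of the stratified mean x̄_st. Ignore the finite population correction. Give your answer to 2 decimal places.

V̂(x̄_st) = Σ W_h² s_h²/n_h, with W_h = N_h/N and N = 10600:
  stratum XS: (4000/10600)²·62.98²/735 = 0.768469
  stratum S: (3700/10600)²·30.28²/154 = 0.725409
  stratum M: (2000/10600)²·69.08²/192 = 0.884813
  stratum L: (900/10600)²·59.92²/113 = 0.229054
V̂(x̄_st) = 2.60775
SE(x̄_st) = √2.60775 = 1.61485

SE(x̄_st) ≈ 1.61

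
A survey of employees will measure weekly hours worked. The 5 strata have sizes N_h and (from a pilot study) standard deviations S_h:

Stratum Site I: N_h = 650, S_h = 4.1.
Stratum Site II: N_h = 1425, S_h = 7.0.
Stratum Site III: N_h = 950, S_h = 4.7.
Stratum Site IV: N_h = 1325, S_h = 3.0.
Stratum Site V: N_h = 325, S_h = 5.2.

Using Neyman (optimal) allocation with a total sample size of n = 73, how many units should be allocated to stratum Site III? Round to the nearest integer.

14

Neyman allocation: n_h = n · N_h S_h / Σ N_i S_i, with n = 73.
  stratum Site I: N_h·S_h = 650·4.1 = 2665.00
  stratum Site II: N_h·S_h = 1425·7.0 = 9975.00
  stratum Site III: N_h·S_h = 950·4.7 = 4465.00
  stratum Site IV: N_h·S_h = 1325·3.0 = 3975.00
  stratum Site V: N_h·S_h = 325·5.2 = 1690.00
Σ N_h S_h = 22770.00
n for stratum Site III = 73·4465.00/22770.00 = 14.315 → 14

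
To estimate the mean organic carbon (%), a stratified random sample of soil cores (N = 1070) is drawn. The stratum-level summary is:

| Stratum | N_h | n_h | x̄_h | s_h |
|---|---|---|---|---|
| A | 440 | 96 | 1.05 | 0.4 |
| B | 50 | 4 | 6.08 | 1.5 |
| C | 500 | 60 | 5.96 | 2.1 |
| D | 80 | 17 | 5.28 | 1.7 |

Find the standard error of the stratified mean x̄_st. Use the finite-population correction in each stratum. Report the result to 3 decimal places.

SE(x̄_st) ≈ 0.127

V̂(x̄_st) = Σ W_h² (1 − n_h/N_h) s_h²/n_h, with W_h = N_h/N and N = 1070:
  stratum A: (440/1070)²·(1 − 96/440)·0.4²/96 = 0.000220339
  stratum B: (50/1070)²·(1 − 4/50)·1.5²/4 = 0.00113001
  stratum C: (500/1070)²·(1 − 60/500)·2.1²/60 = 0.0141235
  stratum D: (80/1070)²·(1 − 17/80)·1.7²/17 = 0.000748362
V̂(x̄_st) = 0.0162222
SE(x̄_st) = √0.0162222 = 0.127366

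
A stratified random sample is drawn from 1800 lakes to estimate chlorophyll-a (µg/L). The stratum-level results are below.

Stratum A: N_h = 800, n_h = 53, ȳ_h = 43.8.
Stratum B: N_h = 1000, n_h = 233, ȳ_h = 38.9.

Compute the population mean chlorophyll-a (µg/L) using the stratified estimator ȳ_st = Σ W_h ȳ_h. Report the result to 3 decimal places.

ȳ_st ≈ 41.078

N = Σ N_h = 1800. Stratum weights W_h = N_h/N.
ȳ_st = (800·43.8 + 1000·38.9) / 1800 = 41.07778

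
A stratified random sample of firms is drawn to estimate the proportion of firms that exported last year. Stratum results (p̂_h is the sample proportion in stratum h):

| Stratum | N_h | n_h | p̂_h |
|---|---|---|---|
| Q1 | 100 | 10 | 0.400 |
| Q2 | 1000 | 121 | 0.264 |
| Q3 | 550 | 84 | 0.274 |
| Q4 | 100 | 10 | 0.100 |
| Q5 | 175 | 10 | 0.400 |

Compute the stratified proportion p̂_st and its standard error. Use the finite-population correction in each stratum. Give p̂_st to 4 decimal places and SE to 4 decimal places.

N = 1925; stratum weights W_h = N_h/N.
p̂_st = Σ W_h p̂_h = (100·0.400 + 1000·0.264 + 550·0.274 + 100·0.100 + 175·0.400)/1925 = 0.27777
V̂(p̂_st) = Σ W_h² (1 − n_h/N_h) p̂_h(1−p̂_h)/(n_h−1):
  stratum Q1: (100/1925)²·(1 − 10/100)·0.400·0.600/9 = 6.47664e-05
  stratum Q2: (1000/1925)²·(1 − 121/1000)·0.264·0.736/120 = 0.000384085
  stratum Q3: (550/1925)²·(1 − 84/550)·0.274·0.726/83 = 0.000165766
  stratum Q4: (100/1925)²·(1 − 10/100)·0.100·0.900/9 = 2.42874e-05
  stratum Q5: (175/1925)²·(1 − 10/175)·0.400·0.600/9 = 0.000207792
V̂(p̂_st) = 0.000846698; SE = √V̂ = 0.0290981

p̂_st ≈ 0.2778, SE ≈ 0.0291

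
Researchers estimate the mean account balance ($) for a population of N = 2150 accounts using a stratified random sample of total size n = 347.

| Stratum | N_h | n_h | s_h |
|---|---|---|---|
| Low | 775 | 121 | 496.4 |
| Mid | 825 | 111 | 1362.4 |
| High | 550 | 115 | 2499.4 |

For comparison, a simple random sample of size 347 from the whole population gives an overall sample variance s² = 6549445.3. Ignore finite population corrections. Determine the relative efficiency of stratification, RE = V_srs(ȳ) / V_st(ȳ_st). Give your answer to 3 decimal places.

RE ≈ 3.005

V̂(ȳ_st) = Σ W_h² s_h²/n_h, with W_h = N_h/N and N = 2150:
  stratum Low: (775/2150)²·496.4²/121 = 264.609
  stratum Mid: (825/2150)²·1362.4²/111 = 2462.17
  stratum High: (550/2150)²·2499.4²/115 = 3554.86
V_st = 6281.63
V_srs = s²/n = 6549445.3/347 = 18874.5
Relative efficiency = V_srs / V_st = 18874.5/6281.63 = 3.0047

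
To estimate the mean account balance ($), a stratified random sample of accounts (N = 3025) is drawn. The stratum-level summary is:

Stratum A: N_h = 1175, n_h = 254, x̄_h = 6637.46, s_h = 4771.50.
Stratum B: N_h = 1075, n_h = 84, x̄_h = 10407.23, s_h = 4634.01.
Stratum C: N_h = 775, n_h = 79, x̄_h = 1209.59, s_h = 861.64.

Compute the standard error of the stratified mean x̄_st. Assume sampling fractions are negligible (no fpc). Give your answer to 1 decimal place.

SE(x̄_st) ≈ 215.5

V̂(x̄_st) = Σ W_h² s_h²/n_h, with W_h = N_h/N and N = 3025:
  stratum A: (1175/3025)²·4771.50²/254 = 13523.9
  stratum B: (1075/3025)²·4634.01²/84 = 32285
  stratum C: (775/3025)²·861.64²/79 = 616.847
V̂(x̄_st) = 46425.7
SE(x̄_st) = √46425.7 = 215.466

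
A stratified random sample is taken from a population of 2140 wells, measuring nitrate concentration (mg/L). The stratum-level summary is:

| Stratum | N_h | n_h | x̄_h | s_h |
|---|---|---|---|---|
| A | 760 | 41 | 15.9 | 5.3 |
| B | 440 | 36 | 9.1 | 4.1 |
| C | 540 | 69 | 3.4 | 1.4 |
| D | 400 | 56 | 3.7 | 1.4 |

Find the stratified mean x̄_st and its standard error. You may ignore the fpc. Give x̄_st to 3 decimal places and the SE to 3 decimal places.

x̄_st ≈ 9.067, SE ≈ 0.330

x̄_st = Σ W_h x̄_h = (760·15.9 + 440·9.1 + 540·3.4 + 400·3.7)/2140 = 9.06729
V̂(x̄_st) = Σ W_h² s_h²/n_h, with W_h = N_h/N and N = 2140:
  stratum A: (760/2140)²·5.3²/41 = 0.0864107
  stratum B: (440/2140)²·4.1²/36 = 0.0197398
  stratum C: (540/2140)²·1.4²/69 = 0.0018087
  stratum D: (400/2140)²·1.4²/56 = 0.00122281
V̂(x̄_st) = 0.109182
SE(x̄_st) = √0.109182 = 0.330427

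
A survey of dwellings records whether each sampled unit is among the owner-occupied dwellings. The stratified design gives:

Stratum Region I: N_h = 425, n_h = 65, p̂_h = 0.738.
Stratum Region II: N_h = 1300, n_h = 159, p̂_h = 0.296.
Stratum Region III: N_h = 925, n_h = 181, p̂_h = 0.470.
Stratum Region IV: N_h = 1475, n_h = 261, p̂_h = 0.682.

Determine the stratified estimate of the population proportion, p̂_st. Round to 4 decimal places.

N = 4125; stratum weights W_h = N_h/N.
p̂_st = Σ W_h p̂_h = (425·0.738 + 1300·0.296 + 925·0.470 + 1475·0.682)/4125 = 0.51858

p̂_st ≈ 0.5186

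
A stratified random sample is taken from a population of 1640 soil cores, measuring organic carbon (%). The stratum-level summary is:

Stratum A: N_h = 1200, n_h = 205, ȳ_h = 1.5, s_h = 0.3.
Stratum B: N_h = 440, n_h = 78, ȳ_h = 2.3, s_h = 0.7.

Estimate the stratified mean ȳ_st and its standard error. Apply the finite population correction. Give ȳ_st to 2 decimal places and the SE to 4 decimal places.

ȳ_st ≈ 1.71, SE ≈ 0.0238

ȳ_st = Σ W_h ȳ_h = (1200·1.5 + 440·2.3)/1640 = 1.71463
V̂(ȳ_st) = Σ W_h² (1 − n_h/N_h) s_h²/n_h, with W_h = N_h/N and N = 1640:
  stratum A: (1200/1640)²·(1 − 205/1200)·0.3²/205 = 0.000194897
  stratum B: (440/1640)²·(1 − 78/440)·0.7²/78 = 0.000372027
V̂(ȳ_st) = 0.000566925
SE(ȳ_st) = √0.000566925 = 0.0238102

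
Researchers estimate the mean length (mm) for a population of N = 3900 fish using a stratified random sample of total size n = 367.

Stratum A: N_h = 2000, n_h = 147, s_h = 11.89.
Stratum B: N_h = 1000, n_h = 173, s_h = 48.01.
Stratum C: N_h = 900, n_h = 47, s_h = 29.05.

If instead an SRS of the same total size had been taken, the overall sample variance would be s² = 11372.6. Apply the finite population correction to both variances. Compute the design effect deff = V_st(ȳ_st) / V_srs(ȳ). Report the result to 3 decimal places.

V̂(ȳ_st) = Σ W_h² (1 − n_h/N_h) s_h²/n_h, with W_h = N_h/N and N = 3900:
  stratum A: (2000/3900)²·(1 − 147/2000)·11.89²/147 = 0.234327
  stratum B: (1000/3900)²·(1 − 173/1000)·48.01²/173 = 0.724425
  stratum C: (900/3900)²·(1 − 47/900)·29.05²/47 = 0.906268
V_st = 1.86502
V_srs = (1 − 367/3900)·11372.6/367 = 28.072
deff = V_st / V_srs = 1.86502/28.072 = 0.0664

deff ≈ 0.066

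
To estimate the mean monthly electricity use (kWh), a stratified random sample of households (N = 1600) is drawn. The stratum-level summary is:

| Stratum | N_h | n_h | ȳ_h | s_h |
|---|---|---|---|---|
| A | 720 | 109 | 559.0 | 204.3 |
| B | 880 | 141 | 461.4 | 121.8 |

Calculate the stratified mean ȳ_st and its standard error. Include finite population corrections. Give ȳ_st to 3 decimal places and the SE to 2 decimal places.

ȳ_st ≈ 505.320, SE ≈ 9.62

ȳ_st = Σ W_h ȳ_h = (720·559.0 + 880·461.4)/1600 = 505.32000
V̂(ȳ_st) = Σ W_h² (1 − n_h/N_h) s_h²/n_h, with W_h = N_h/N and N = 1600:
  stratum A: (720/1600)²·(1 − 109/720)·204.3²/109 = 65.8027
  stratum B: (880/1600)²·(1 − 141/880)·121.8²/141 = 26.7278
V̂(ȳ_st) = 92.5305
SE(ȳ_st) = √92.5305 = 9.61928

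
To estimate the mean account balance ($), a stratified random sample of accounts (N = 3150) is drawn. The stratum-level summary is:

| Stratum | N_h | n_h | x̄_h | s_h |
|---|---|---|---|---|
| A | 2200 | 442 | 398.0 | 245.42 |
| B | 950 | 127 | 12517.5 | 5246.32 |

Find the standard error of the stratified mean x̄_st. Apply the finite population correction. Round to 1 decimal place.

V̂(x̄_st) = Σ W_h² (1 − n_h/N_h) s_h²/n_h, with W_h = N_h/N and N = 3150:
  stratum A: (2200/3150)²·(1 − 442/2200)·245.42²/442 = 53.1151
  stratum B: (950/3150)²·(1 − 127/950)·5246.32²/127 = 17076.9
V̂(x̄_st) = 17130
SE(x̄_st) = √17130 = 130.882

SE(x̄_st) ≈ 130.9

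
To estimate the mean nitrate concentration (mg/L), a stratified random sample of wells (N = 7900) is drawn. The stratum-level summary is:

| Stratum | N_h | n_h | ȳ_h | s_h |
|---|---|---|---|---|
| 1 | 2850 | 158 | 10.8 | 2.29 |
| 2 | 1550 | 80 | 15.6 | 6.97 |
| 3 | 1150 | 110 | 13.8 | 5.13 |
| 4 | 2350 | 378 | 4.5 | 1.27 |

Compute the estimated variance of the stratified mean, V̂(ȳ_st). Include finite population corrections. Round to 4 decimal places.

V̂(ȳ_st) ≈ 0.0312

V̂(ȳ_st) = Σ W_h² (1 − n_h/N_h) s_h²/n_h, with W_h = N_h/N and N = 7900:
  stratum 1: (2850/7900)²·(1 − 158/2850)·2.29²/158 = 0.00408018
  stratum 2: (1550/7900)²·(1 − 80/1550)·6.97²/80 = 0.0221702
  stratum 3: (1150/7900)²·(1 − 110/1150)·5.13²/110 = 0.00458479
  stratum 4: (2350/7900)²·(1 − 378/2350)·1.27²/378 = 0.000316837
V̂(ȳ_st) = 0.031152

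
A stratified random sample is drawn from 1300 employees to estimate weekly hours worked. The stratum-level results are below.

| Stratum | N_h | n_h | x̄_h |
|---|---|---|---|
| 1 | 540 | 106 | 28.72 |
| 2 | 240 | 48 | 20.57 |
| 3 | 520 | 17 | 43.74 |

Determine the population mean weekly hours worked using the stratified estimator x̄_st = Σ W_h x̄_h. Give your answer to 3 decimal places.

x̄_st ≈ 33.223

N = Σ N_h = 1300. Stratum weights W_h = N_h/N.
x̄_st = (540·28.72 + 240·20.57 + 520·43.74) / 1300 = 33.22338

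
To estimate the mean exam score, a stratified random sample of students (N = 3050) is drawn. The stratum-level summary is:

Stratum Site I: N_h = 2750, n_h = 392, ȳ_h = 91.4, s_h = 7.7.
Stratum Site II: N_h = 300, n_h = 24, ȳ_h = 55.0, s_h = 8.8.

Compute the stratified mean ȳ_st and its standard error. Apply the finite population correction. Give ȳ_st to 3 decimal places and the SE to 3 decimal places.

ȳ_st ≈ 87.820, SE ≈ 0.366

ȳ_st = Σ W_h ȳ_h = (2750·91.4 + 300·55.0)/3050 = 87.81967
V̂(ȳ_st) = Σ W_h² (1 − n_h/N_h) s_h²/n_h, with W_h = N_h/N and N = 3050:
  stratum Site I: (2750/3050)²·(1 − 392/2750)·7.7²/392 = 0.105432
  stratum Site II: (300/3050)²·(1 − 24/300)·8.8²/24 = 0.02872
V̂(ȳ_st) = 0.134152
SE(ȳ_st) = √0.134152 = 0.366268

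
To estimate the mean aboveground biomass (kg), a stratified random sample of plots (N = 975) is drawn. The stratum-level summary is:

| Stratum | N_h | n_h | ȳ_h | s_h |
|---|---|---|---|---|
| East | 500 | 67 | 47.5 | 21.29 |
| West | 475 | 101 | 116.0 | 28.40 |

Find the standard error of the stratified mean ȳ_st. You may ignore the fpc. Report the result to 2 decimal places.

SE(ȳ_st) ≈ 1.92

V̂(ȳ_st) = Σ W_h² s_h²/n_h, with W_h = N_h/N and N = 975:
  stratum East: (500/975)²·21.29²/67 = 1.77913
  stratum West: (475/975)²·28.40²/101 = 1.89537
V̂(ȳ_st) = 3.6745
SE(ȳ_st) = √3.6745 = 1.9169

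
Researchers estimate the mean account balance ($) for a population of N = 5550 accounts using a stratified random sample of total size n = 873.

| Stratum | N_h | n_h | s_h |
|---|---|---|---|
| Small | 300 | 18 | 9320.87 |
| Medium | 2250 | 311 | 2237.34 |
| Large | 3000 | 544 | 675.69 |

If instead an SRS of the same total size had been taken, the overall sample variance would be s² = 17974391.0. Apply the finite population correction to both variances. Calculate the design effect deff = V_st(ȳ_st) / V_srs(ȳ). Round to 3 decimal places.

deff ≈ 0.907

V̂(ȳ_st) = Σ W_h² (1 − n_h/N_h) s_h²/n_h, with W_h = N_h/N and N = 5550:
  stratum Small: (300/5550)²·(1 − 18/300)·9320.87²/18 = 13256.4
  stratum Medium: (2250/5550)²·(1 − 311/2250)·2237.34²/311 = 2279.7
  stratum Large: (3000/5550)²·(1 − 544/3000)·675.69²/544 = 200.752
V_st = 15736.8
V_srs = (1 − 873/5550)·17974391.0/873 = 17350.6
deff = V_st / V_srs = 15736.8/17350.6 = 0.9070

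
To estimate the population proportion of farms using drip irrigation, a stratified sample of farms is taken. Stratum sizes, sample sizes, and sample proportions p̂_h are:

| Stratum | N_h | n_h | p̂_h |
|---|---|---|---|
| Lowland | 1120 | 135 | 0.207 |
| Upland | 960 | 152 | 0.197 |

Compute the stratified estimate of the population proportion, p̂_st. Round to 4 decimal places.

N = 2080; stratum weights W_h = N_h/N.
p̂_st = Σ W_h p̂_h = (1120·0.207 + 960·0.197)/2080 = 0.20238

p̂_st ≈ 0.2024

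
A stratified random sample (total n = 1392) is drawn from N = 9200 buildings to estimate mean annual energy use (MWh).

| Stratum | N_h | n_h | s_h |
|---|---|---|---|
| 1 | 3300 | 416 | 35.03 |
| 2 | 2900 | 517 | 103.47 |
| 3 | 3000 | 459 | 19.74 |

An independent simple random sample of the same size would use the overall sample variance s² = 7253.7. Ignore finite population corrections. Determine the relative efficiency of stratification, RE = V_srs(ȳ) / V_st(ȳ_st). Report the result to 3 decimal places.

RE ≈ 2.062

V̂(ȳ_st) = Σ W_h² s_h²/n_h, with W_h = N_h/N and N = 9200:
  stratum 1: (3300/9200)²·35.03²/416 = 0.379524
  stratum 2: (2900/9200)²·103.47²/517 = 2.05759
  stratum 3: (3000/9200)²·19.74²/459 = 0.090271
V_st = 2.52738
V_srs = s²/n = 7253.7/1392 = 5.21099
Relative efficiency = V_srs / V_st = 5.21099/2.52738 = 2.0618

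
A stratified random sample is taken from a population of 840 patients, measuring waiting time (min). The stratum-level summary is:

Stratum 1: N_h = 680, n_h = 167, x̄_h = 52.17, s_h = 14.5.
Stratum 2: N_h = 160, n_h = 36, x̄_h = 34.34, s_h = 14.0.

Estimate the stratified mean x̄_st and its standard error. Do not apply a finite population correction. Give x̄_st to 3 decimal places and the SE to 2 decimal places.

x̄_st ≈ 48.774, SE ≈ 1.01

x̄_st = Σ W_h x̄_h = (680·52.17 + 160·34.34)/840 = 48.77381
V̂(x̄_st) = Σ W_h² s_h²/n_h, with W_h = N_h/N and N = 840:
  stratum 1: (680/840)²·14.5²/167 = 0.825047
  stratum 2: (160/840)²·14.0²/36 = 0.197531
V̂(x̄_st) = 1.02258
SE(x̄_st) = √1.02258 = 1.01123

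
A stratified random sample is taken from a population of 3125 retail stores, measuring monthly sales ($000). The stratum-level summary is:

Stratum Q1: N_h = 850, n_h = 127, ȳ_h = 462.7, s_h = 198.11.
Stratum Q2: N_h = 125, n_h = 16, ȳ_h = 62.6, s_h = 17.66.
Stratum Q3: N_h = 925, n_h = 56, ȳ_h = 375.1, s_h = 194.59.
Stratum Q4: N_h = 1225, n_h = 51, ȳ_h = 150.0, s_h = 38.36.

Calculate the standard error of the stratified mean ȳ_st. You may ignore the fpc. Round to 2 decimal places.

SE(ȳ_st) ≈ 9.30

V̂(ȳ_st) = Σ W_h² s_h²/n_h, with W_h = N_h/N and N = 3125:
  stratum Q1: (850/3125)²·198.11²/127 = 22.8637
  stratum Q2: (125/3125)²·17.66²/16 = 0.0311876
  stratum Q3: (925/3125)²·194.59²/56 = 59.2429
  stratum Q4: (1225/3125)²·38.36²/51 = 4.43363
V̂(ȳ_st) = 86.5715
SE(ȳ_st) = √86.5715 = 9.30438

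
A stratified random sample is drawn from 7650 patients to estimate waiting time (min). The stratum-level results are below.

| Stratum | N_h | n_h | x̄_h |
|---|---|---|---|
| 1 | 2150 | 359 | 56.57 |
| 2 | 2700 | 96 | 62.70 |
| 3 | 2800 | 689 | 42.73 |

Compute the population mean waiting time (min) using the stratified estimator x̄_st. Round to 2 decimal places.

x̄_st ≈ 53.67

N = Σ N_h = 7650. Stratum weights W_h = N_h/N.
x̄_st = (2150·56.57 + 2700·62.70 + 2800·42.73) / 7650 = 53.6679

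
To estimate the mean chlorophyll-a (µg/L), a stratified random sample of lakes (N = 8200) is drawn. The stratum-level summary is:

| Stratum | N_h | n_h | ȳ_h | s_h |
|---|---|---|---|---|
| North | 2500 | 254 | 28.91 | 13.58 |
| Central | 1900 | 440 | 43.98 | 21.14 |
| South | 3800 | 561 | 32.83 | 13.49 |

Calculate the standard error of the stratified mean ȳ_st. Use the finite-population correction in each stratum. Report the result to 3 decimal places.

SE(ȳ_st) ≈ 0.402

V̂(ȳ_st) = Σ W_h² (1 − n_h/N_h) s_h²/n_h, with W_h = N_h/N and N = 8200:
  stratum North: (2500/8200)²·(1 − 254/2500)·13.58²/254 = 0.06063
  stratum Central: (1900/8200)²·(1 − 440/1900)·21.14²/440 = 0.0419021
  stratum South: (3800/8200)²·(1 − 561/3800)·13.49²/561 = 0.0593783
V̂(ȳ_st) = 0.16191
SE(ȳ_st) = √0.16191 = 0.402381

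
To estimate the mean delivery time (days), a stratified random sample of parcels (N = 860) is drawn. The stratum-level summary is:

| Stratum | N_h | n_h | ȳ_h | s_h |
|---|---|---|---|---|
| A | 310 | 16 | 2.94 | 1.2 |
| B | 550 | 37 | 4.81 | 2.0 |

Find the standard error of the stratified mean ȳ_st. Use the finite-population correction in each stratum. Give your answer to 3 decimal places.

V̂(ȳ_st) = Σ W_h² (1 − n_h/N_h) s_h²/n_h, with W_h = N_h/N and N = 860:
  stratum A: (310/860)²·(1 − 16/310)·1.2²/16 = 0.0110906
  stratum B: (550/860)²·(1 − 37/550)·2.0²/37 = 0.0412422
V̂(ȳ_st) = 0.0523328
SE(ȳ_st) = √0.0523328 = 0.228764

SE(ȳ_st) ≈ 0.229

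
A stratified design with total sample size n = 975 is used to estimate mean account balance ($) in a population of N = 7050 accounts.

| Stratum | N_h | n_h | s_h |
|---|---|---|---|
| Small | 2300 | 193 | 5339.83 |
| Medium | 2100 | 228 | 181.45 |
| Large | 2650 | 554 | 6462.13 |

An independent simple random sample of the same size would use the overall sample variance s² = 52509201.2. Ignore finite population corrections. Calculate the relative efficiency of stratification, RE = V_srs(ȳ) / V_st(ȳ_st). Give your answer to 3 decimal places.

RE ≈ 2.041

V̂(ȳ_st) = Σ W_h² s_h²/n_h, with W_h = N_h/N and N = 7050:
  stratum Small: (2300/7050)²·5339.83²/193 = 15724.4
  stratum Medium: (2100/7050)²·181.45²/228 = 12.8127
  stratum Large: (2650/7050)²·6462.13²/554 = 10650.1
V_st = 26387.4
V_srs = s²/n = 52509201.2/975 = 53855.6
Relative efficiency = V_srs / V_st = 53855.6/26387.4 = 2.0410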